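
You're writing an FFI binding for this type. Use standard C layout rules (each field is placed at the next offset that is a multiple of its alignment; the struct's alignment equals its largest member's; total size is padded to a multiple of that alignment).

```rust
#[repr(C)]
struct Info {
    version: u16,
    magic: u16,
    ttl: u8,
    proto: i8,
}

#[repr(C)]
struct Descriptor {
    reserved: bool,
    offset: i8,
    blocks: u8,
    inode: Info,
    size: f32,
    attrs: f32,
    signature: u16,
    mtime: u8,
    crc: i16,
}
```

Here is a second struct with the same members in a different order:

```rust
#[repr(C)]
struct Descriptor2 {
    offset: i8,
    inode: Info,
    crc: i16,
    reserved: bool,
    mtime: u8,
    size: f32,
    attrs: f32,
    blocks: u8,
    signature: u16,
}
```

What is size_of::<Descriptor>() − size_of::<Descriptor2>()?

4

Info: @0: version [2B, align 2] → 2; @2: magic [2B, align 2] → 4; @4: ttl [1B, align 1] → 5; @5: proto [1B, align 1] → 6; size 6, align 2
@0: reserved [1B, align 1] → 1
@1: offset [1B, align 1] → 2
@2: blocks [1B, align 1] → 3
+1 pad (align 2)
@4: inode [6B, align 2] → 10
+2 pad (align 4)
@12: size [4B, align 4] → 16
@16: attrs [4B, align 4] → 20
@20: signature [2B, align 2] → 22
@22: mtime [1B, align 1] → 23
+1 pad (align 2)
@24: crc [2B, align 2] → 26
+2 tail pad (align 4)
size 28, align 4
— Descriptor2 —
@0: offset [1B, align 1] → 1
+1 pad (align 2)
@2: inode [6B, align 2] → 8
@8: crc [2B, align 2] → 10
@10: reserved [1B, align 1] → 11
@11: mtime [1B, align 1] → 12
@12: size [4B, align 4] → 16
@16: attrs [4B, align 4] → 20
@20: blocks [1B, align 1] → 21
+1 pad (align 2)
@22: signature [2B, align 2] → 24
size 24, align 4
28 − 24 = 4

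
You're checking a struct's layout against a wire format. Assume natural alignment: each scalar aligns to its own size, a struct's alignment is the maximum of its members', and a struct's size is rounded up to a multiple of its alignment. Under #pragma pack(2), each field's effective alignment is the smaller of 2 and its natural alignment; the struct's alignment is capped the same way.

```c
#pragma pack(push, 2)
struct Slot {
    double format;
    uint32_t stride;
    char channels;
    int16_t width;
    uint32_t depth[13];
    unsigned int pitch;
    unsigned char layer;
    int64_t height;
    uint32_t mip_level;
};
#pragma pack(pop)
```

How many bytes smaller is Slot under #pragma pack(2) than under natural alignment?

natural layout:
  @0: format [8B, align 8] → 8
  @8: stride [4B, align 4] → 12
  @12: channels [1B, align 1] → 13
  +1 pad (align 2)
  @14: width [2B, align 2] → 16
  @16: depth [52B, align 4] → 68
  @68: pitch [4B, align 4] → 72
  @72: layer [1B, align 1] → 73
  +7 pad (align 8)
  @80: height [8B, align 8] → 88
  @88: mip_level [4B, align 4] → 92
  +4 tail pad (align 8)
  size 96, align 8
packed(2) layout:
  @0: format [8B, align 2] → 8
  @8: stride [4B, align 2] → 12
  @12: channels [1B, align 1] → 13
  +1 pad (align 2)
  @14: width [2B, align 2] → 16
  @16: depth [52B, align 2] → 68
  @68: pitch [4B, align 2] → 72
  @72: layer [1B, align 1] → 73
  +1 pad (align 2)
  @74: height [8B, align 2] → 82
  @82: mip_level [4B, align 2] → 86
  size 86, align 2
96 − 86 = 10

10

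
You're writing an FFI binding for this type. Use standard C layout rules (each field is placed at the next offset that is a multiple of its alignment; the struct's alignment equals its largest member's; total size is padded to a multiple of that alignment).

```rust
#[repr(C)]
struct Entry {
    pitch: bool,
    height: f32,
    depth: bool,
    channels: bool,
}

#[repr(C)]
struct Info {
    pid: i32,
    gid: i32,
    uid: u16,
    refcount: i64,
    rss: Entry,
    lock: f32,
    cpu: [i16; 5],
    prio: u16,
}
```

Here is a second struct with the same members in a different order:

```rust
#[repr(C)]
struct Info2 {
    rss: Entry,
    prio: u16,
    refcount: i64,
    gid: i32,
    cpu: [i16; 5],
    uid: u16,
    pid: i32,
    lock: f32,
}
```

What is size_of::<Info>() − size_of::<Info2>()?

8

Entry: pitch at 0 (size 1, align 1) → ends 1; pad 3 to align 4 for height; height at 4 (size 4, align 4) → ends 8; depth at 8 (size 1, align 1) → ends 9; channels at 9 (size 1, align 1) → ends 10; tail pad 2 to reach multiple of 4; total 12 bytes, alignment 4
pid at 0 (size 4, align 4) → ends 4
gid at 4 (size 4, align 4) → ends 8
uid at 8 (size 2, align 2) → ends 10
pad 6 to align 8 for refcount
refcount at 16 (size 8, align 8) → ends 24
rss at 24 (size 12, align 4) → ends 36
lock at 36 (size 4, align 4) → ends 40
cpu at 40 (size 10, align 2) → ends 50
prio at 50 (size 2, align 2) → ends 52
tail pad 4 to reach multiple of 8
total 56 bytes, alignment 8
— Info2 —
rss at 0 (size 12, align 4) → ends 12
prio at 12 (size 2, align 2) → ends 14
pad 2 to align 8 for refcount
refcount at 16 (size 8, align 8) → ends 24
gid at 24 (size 4, align 4) → ends 28
cpu at 28 (size 10, align 2) → ends 38
uid at 38 (size 2, align 2) → ends 40
pid at 40 (size 4, align 4) → ends 44
lock at 44 (size 4, align 4) → ends 48
total 48 bytes, alignment 8
56 − 48 = 8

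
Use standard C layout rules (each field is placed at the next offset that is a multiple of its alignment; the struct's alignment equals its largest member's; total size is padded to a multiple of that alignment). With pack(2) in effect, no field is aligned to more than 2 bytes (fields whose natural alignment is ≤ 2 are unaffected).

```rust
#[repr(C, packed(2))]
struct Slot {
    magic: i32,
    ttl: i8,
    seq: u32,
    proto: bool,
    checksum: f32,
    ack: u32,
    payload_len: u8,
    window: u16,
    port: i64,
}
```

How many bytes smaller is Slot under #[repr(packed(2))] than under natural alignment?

natural layout:
  magic at 0 (size 4, align 4) → ends 4
  ttl at 4 (size 1, align 1) → ends 5
  pad 3 to align 4 for seq
  seq at 8 (size 4, align 4) → ends 12
  proto at 12 (size 1, align 1) → ends 13
  pad 3 to align 4 for checksum
  checksum at 16 (size 4, align 4) → ends 20
  ack at 20 (size 4, align 4) → ends 24
  payload_len at 24 (size 1, align 1) → ends 25
  pad 1 to align 2 for window
  window at 26 (size 2, align 2) → ends 28
  pad 4 to align 8 for port
  port at 32 (size 8, align 8) → ends 40
  total 40 bytes, alignment 8
packed(2) layout:
  magic at 0 (size 4, align 2) → ends 4
  ttl at 4 (size 1, align 1) → ends 5
  pad 1 to align 2 for seq
  seq at 6 (size 4, align 2) → ends 10
  proto at 10 (size 1, align 1) → ends 11
  pad 1 to align 2 for checksum
  checksum at 12 (size 4, align 2) → ends 16
  ack at 16 (size 4, align 2) → ends 20
  payload_len at 20 (size 1, align 1) → ends 21
  pad 1 to align 2 for window
  window at 22 (size 2, align 2) → ends 24
  port at 24 (size 8, align 2) → ends 32
  total 32 bytes, alignment 2
40 − 32 = 8

8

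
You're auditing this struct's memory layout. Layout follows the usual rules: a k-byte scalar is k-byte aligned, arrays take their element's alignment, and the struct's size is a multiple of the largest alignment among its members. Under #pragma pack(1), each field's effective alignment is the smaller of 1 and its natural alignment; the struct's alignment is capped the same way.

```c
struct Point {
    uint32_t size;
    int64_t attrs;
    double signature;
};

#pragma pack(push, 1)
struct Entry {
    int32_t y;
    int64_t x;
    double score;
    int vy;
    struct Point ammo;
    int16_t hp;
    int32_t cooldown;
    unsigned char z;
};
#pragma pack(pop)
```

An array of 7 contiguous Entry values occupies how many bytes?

Point: 0..4  size  (4B, 4-aligned); 4..8  -- padding (4B); 8..16  attrs  (8B, 8-aligned); 16..24  signature  (8B, 8-aligned); sizeof = 24, alignof = 8
0..4  y  (4B, 1-aligned)
4..12  x  (8B, 1-aligned)
12..20  score  (8B, 1-aligned)
20..24  vy  (4B, 1-aligned)
24..48  ammo  (24B, 1-aligned)
48..50  hp  (2B, 1-aligned)
50..54  cooldown  (4B, 1-aligned)
54..55  z  (1B, 1-aligned)
sizeof = 55, alignof = 1
array of 7: 7 × 55 = 385

385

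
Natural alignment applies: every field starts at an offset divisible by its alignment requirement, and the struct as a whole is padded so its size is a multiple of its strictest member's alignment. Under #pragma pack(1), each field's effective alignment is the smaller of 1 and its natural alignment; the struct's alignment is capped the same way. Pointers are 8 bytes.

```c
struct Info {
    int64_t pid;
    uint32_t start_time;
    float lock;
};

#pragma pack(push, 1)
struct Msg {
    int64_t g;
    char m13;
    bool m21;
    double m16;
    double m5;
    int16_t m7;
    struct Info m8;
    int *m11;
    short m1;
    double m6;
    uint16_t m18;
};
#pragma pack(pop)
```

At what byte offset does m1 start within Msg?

52

Info: pid at 0 (size 8, align 8) → ends 8; start_time at 8 (size 4, align 4) → ends 12; lock at 12 (size 4, align 4) → ends 16; total 16 bytes, alignment 8
g at 0 (size 8, align 1) → ends 8
m13 at 8 (size 1, align 1) → ends 9
m21 at 9 (size 1, align 1) → ends 10
m16 at 10 (size 8, align 1) → ends 18
m5 at 18 (size 8, align 1) → ends 26
m7 at 26 (size 2, align 1) → ends 28
m8 at 28 (size 16, align 1) → ends 44
m11 at 44 (size 8, align 1) → ends 52
m1 at 52 (size 2, align 1) → ends 54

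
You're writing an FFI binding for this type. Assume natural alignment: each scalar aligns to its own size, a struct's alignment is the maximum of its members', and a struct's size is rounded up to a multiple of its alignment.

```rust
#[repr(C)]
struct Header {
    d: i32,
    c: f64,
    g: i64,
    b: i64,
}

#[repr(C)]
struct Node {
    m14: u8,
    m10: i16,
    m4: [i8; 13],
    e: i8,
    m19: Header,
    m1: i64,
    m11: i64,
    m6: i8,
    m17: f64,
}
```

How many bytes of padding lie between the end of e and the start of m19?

6

Header: d at 0 (size 4, align 4) → ends 4; pad 4 to align 8 for c; c at 8 (size 8, align 8) → ends 16; g at 16 (size 8, align 8) → ends 24; b at 24 (size 8, align 8) → ends 32; total 32 bytes, alignment 8
m14 at 0 (size 1, align 1) → ends 1
pad 1 to align 2 for m10
m10 at 2 (size 2, align 2) → ends 4
m4 at 4 (size 13, align 1) → ends 17
e at 17 (size 1, align 1) → ends 18
pad 6 to align 8 for m19
m19 at 24 (size 32, align 8) → ends 56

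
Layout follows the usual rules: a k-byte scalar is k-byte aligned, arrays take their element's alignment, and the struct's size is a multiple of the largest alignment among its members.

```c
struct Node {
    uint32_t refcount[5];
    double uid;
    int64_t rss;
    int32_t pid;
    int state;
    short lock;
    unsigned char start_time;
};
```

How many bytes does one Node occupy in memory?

56

0..20  refcount  (20B, 4-aligned)
20..24  -- padding (4B)
24..32  uid  (8B, 8-aligned)
32..40  rss  (8B, 8-aligned)
40..44  pid  (4B, 4-aligned)
44..48  state  (4B, 4-aligned)
48..50  lock  (2B, 2-aligned)
50..51  start_time  (1B, 1-aligned)
51..56  -- tail padding (5B)
sizeof = 56, alignof = 8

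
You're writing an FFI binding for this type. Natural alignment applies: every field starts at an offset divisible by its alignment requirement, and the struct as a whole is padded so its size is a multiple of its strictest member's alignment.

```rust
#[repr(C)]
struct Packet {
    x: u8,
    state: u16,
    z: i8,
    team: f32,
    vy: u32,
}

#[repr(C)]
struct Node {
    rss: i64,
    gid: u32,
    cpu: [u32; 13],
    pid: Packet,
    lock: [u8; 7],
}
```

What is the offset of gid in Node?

8

Packet: @0: x [1B, align 1] → 1; +1 pad (align 2); @2: state [2B, align 2] → 4; @4: z [1B, align 1] → 5; +3 pad (align 4); @8: team [4B, align 4] → 12; @12: vy [4B, align 4] → 16; size 16, align 4
@0: rss [8B, align 8] → 8
@8: gid [4B, align 4] → 12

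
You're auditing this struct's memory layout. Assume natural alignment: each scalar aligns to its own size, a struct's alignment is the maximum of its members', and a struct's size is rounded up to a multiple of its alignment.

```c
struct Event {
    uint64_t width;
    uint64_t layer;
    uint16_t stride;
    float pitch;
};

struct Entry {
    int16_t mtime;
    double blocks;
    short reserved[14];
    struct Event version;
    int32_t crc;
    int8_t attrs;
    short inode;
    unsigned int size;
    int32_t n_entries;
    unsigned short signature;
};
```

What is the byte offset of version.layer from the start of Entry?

Event: width at 0 (size 8, align 8) → ends 8; layer at 8 (size 8, align 8) → ends 16; stride at 16 (size 2, align 2) → ends 18; pad 2 to align 4 for pitch; pitch at 20 (size 4, align 4) → ends 24; total 24 bytes, alignment 8
mtime at 0 (size 2, align 2) → ends 2
pad 6 to align 8 for blocks
blocks at 8 (size 8, align 8) → ends 16
reserved at 16 (size 28, align 2) → ends 44
pad 4 to align 8 for version
version at 48 (size 24, align 8) → ends 72
within Event: layer at 8
48 + 8 = 56

56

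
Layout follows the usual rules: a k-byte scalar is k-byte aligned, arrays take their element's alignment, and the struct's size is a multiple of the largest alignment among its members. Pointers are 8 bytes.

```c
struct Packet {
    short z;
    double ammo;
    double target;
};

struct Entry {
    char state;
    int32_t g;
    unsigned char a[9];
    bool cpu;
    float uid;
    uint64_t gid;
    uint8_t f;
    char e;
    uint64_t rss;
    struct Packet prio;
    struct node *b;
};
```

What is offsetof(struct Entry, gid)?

24

Packet: 0..2  z  (2B, 2-aligned); 2..8  -- padding (6B); 8..16  ammo  (8B, 8-aligned); 16..24  target  (8B, 8-aligned); sizeof = 24, alignof = 8
0..1  state  (1B, 1-aligned)
1..4  -- padding (3B)
4..8  g  (4B, 4-aligned)
8..17  a  (9B, 1-aligned)
17..18  cpu  (1B, 1-aligned)
18..20  -- padding (2B)
20..24  uid  (4B, 4-aligned)
24..32  gid  (8B, 8-aligned)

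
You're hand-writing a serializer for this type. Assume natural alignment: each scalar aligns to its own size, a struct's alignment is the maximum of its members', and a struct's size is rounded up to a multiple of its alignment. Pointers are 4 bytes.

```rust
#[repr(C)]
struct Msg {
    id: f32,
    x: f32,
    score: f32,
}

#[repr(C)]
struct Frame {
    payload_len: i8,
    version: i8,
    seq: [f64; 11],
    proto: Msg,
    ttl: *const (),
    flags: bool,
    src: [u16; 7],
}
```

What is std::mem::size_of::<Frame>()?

128 bytes

Msg: 0..4  id  (4B, 4-aligned); 4..8  x  (4B, 4-aligned); 8..12  score  (4B, 4-aligned); sizeof = 12, alignof = 4
0..1  payload_len  (1B, 1-aligned)
1..2  version  (1B, 1-aligned)
2..8  -- padding (6B)
8..96  seq  (88B, 8-aligned)
96..108  proto  (12B, 4-aligned)
108..112  ttl  (4B, 4-aligned)
112..113  flags  (1B, 1-aligned)
113..114  -- padding (1B)
114..128  src  (14B, 2-aligned)
sizeof = 128, alignof = 8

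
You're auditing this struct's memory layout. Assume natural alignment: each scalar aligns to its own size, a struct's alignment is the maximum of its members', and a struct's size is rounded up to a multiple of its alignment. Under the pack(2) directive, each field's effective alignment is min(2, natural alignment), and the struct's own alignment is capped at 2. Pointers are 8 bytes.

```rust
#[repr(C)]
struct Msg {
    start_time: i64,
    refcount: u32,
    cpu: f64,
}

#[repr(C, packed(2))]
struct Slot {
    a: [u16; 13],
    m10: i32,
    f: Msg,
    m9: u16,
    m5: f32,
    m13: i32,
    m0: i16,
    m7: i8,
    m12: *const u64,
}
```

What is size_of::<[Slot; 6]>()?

Msg: 0..8  start_time  (8B, 8-aligned); 8..12  refcount  (4B, 4-aligned); 12..16  -- padding (4B); 16..24  cpu  (8B, 8-aligned); sizeof = 24, alignof = 8
0..26  a  (26B, 2-aligned)
26..30  m10  (4B, 2-aligned)
30..54  f  (24B, 2-aligned)
54..56  m9  (2B, 2-aligned)
56..60  m5  (4B, 2-aligned)
60..64  m13  (4B, 2-aligned)
64..66  m0  (2B, 2-aligned)
66..67  m7  (1B, 1-aligned)
67..68  -- padding (1B)
68..76  m12  (8B, 2-aligned)
sizeof = 76, alignof = 2
array of 6: 6 × 76 = 456

456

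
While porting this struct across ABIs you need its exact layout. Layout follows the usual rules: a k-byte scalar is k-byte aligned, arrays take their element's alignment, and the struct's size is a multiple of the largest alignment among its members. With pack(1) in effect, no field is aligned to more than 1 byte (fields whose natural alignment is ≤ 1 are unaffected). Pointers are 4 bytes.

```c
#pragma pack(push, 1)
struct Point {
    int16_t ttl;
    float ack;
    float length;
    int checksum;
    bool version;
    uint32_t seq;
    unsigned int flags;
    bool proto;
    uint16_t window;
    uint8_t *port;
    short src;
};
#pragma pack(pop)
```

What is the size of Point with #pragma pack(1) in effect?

@0: ttl [2B, align 1] → 2
@2: ack [4B, align 1] → 6
@6: length [4B, align 1] → 10
@10: checksum [4B, align 1] → 14
@14: version [1B, align 1] → 15
@15: seq [4B, align 1] → 19
@19: flags [4B, align 1] → 23
@23: proto [1B, align 1] → 24
@24: window [2B, align 1] → 26
@26: port [4B, align 1] → 30
@30: src [2B, align 1] → 32
size 32, align 1

32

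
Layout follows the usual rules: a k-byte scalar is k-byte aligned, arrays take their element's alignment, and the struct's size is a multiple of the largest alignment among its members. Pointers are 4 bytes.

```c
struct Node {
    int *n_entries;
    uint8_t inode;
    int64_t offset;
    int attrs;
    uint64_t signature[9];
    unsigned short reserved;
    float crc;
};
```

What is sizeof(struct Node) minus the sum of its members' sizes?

9

@0: n_entries [4B, align 4] → 4
@4: inode [1B, align 1] → 5
+3 pad (align 8)
@8: offset [8B, align 8] → 16
@16: attrs [4B, align 4] → 20
+4 pad (align 8)
@24: signature [72B, align 8] → 96
@96: reserved [2B, align 2] → 98
+2 pad (align 4)
@100: crc [4B, align 4] → 104
size 104, align 8
data bytes 95, size 104 → padding 9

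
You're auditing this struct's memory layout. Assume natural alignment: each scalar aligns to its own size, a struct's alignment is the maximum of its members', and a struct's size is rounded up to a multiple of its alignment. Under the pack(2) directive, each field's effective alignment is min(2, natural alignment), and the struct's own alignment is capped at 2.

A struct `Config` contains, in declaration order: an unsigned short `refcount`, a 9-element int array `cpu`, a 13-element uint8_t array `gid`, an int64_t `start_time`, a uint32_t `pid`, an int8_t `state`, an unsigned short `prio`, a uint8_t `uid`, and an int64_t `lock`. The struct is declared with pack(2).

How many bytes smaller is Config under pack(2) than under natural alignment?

natural layout:
  @0: refcount [2B, align 2] → 2
  +2 pad (align 4)
  @4: cpu [36B, align 4] → 40
  @40: gid [13B, align 1] → 53
  +3 pad (align 8)
  @56: start_time [8B, align 8] → 64
  @64: pid [4B, align 4] → 68
  @68: state [1B, align 1] → 69
  +1 pad (align 2)
  @70: prio [2B, align 2] → 72
  @72: uid [1B, align 1] → 73
  +7 pad (align 8)
  @80: lock [8B, align 8] → 88
  size 88, align 8
packed(2) layout:
  @0: refcount [2B, align 2] → 2
  @2: cpu [36B, align 2] → 38
  @38: gid [13B, align 1] → 51
  +1 pad (align 2)
  @52: start_time [8B, align 2] → 60
  @60: pid [4B, align 2] → 64
  @64: state [1B, align 1] → 65
  +1 pad (align 2)
  @66: prio [2B, align 2] → 68
  @68: uid [1B, align 1] → 69
  +1 pad (align 2)
  @70: lock [8B, align 2] → 78
  size 78, align 2
88 − 78 = 10

10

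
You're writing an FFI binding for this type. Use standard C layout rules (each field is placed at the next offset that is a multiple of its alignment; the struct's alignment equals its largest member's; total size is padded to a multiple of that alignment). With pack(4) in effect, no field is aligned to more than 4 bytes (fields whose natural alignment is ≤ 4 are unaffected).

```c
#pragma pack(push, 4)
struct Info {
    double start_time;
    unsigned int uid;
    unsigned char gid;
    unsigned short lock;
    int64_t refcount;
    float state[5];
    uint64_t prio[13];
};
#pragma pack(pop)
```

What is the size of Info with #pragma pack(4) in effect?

148

0..8  start_time  (8B, 4-aligned)
8..12  uid  (4B, 4-aligned)
12..13  gid  (1B, 1-aligned)
13..14  -- padding (1B)
14..16  lock  (2B, 2-aligned)
16..24  refcount  (8B, 4-aligned)
24..44  state  (20B, 4-aligned)
44..148  prio  (104B, 4-aligned)
sizeof = 148, alignof = 4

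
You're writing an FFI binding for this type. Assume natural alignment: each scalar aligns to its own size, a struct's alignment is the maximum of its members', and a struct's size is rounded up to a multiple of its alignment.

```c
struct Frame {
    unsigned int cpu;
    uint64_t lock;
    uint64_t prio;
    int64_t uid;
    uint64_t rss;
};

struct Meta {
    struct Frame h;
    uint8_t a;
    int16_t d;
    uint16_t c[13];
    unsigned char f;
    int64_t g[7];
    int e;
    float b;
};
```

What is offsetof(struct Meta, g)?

72

Frame: @0: cpu [4B, align 4] → 4; +4 pad (align 8); @8: lock [8B, align 8] → 16; @16: prio [8B, align 8] → 24; @24: uid [8B, align 8] → 32; @32: rss [8B, align 8] → 40; size 40, align 8
@0: h [40B, align 8] → 40
@40: a [1B, align 1] → 41
+1 pad (align 2)
@42: d [2B, align 2] → 44
@44: c [26B, align 2] → 70
@70: f [1B, align 1] → 71
+1 pad (align 8)
@72: g [56B, align 8] → 128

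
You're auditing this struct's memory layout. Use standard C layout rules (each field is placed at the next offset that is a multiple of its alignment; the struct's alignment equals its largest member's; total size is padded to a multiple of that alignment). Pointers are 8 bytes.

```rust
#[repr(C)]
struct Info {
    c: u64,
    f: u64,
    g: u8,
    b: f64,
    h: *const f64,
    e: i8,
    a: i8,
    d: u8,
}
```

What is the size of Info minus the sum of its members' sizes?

12

0..8  c  (8B, 8-aligned)
8..16  f  (8B, 8-aligned)
16..17  g  (1B, 1-aligned)
17..24  -- padding (7B)
24..32  b  (8B, 8-aligned)
32..40  h  (8B, 8-aligned)
40..41  e  (1B, 1-aligned)
41..42  a  (1B, 1-aligned)
42..43  d  (1B, 1-aligned)
43..48  -- tail padding (5B)
sizeof = 48, alignof = 8
data bytes 36, size 48 → padding 12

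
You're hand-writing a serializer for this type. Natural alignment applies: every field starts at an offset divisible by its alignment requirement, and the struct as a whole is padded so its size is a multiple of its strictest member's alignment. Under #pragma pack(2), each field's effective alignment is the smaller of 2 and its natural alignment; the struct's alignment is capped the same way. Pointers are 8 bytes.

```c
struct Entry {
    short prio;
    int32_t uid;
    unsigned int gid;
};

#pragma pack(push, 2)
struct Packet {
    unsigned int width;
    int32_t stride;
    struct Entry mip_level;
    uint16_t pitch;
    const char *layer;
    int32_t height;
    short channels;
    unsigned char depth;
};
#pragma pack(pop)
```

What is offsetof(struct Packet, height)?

Entry: prio at 0 (size 2, align 2) → ends 2; pad 2 to align 4 for uid; uid at 4 (size 4, align 4) → ends 8; gid at 8 (size 4, align 4) → ends 12; total 12 bytes, alignment 4
width at 0 (size 4, align 2) → ends 4
stride at 4 (size 4, align 2) → ends 8
mip_level at 8 (size 12, align 2) → ends 20
pitch at 20 (size 2, align 2) → ends 22
layer at 22 (size 8, align 2) → ends 30
height at 30 (size 4, align 2) → ends 34

30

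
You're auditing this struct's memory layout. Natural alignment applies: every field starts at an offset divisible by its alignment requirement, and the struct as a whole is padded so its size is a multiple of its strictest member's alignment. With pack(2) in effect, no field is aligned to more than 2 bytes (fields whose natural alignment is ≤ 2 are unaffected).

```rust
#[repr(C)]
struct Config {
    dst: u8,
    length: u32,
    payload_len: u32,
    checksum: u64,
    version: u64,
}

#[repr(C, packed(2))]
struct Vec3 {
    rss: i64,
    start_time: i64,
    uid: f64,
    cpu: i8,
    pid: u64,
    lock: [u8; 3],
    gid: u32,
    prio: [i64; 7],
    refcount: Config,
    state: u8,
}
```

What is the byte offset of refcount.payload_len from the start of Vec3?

Config: 0..1  dst  (1B, 1-aligned); 1..4  -- padding (3B); 4..8  length  (4B, 4-aligned); 8..12  payload_len  (4B, 4-aligned); 12..16  -- padding (4B); 16..24  checksum  (8B, 8-aligned); 24..32  version  (8B, 8-aligned); sizeof = 32, alignof = 8
0..8  rss  (8B, 2-aligned)
8..16  start_time  (8B, 2-aligned)
16..24  uid  (8B, 2-aligned)
24..25  cpu  (1B, 1-aligned)
25..26  -- padding (1B)
26..34  pid  (8B, 2-aligned)
34..37  lock  (3B, 1-aligned)
37..38  -- padding (1B)
38..42  gid  (4B, 2-aligned)
42..98  prio  (56B, 2-aligned)
98..130  refcount  (32B, 2-aligned)
within Config: payload_len at 8
98 + 8 = 106

106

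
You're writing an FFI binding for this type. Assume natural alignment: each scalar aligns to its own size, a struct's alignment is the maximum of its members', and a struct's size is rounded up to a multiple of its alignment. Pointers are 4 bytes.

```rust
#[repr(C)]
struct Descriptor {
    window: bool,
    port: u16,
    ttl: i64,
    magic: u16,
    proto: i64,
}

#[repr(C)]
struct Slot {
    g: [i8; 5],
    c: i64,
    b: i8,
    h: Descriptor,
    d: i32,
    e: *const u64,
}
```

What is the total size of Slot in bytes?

Descriptor: 0..1  window  (1B, 1-aligned); 1..2  -- padding (1B); 2..4  port  (2B, 2-aligned); 4..8  -- padding (4B); 8..16  ttl  (8B, 8-aligned); 16..18  magic  (2B, 2-aligned); 18..24  -- padding (6B); 24..32  proto  (8B, 8-aligned); sizeof = 32, alignof = 8
0..5  g  (5B, 1-aligned)
5..8  -- padding (3B)
8..16  c  (8B, 8-aligned)
16..17  b  (1B, 1-aligned)
17..24  -- padding (7B)
24..56  h  (32B, 8-aligned)
56..60  d  (4B, 4-aligned)
60..64  e  (4B, 4-aligned)
sizeof = 64, alignof = 8

64 bytes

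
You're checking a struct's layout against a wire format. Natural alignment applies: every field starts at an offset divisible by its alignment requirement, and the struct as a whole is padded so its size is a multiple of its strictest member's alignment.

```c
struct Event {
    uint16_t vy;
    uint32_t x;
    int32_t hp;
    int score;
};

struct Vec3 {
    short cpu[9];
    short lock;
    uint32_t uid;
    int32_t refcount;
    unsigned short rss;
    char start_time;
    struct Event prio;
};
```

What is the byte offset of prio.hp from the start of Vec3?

Event: @0: vy [2B, align 2] → 2; +2 pad (align 4); @4: x [4B, align 4] → 8; @8: hp [4B, align 4] → 12; @12: score [4B, align 4] → 16; size 16, align 4
@0: cpu [18B, align 2] → 18
@18: lock [2B, align 2] → 20
@20: uid [4B, align 4] → 24
@24: refcount [4B, align 4] → 28
@28: rss [2B, align 2] → 30
@30: start_time [1B, align 1] → 31
+1 pad (align 4)
@32: prio [16B, align 4] → 48
within Event: hp at 8
32 + 8 = 40

40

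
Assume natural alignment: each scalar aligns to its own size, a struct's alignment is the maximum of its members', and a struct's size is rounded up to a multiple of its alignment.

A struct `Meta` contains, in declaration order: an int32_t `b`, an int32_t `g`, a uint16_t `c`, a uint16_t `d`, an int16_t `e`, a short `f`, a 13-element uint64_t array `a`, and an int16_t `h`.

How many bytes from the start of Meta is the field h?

120

@0: b [4B, align 4] → 4
@4: g [4B, align 4] → 8
@8: c [2B, align 2] → 10
@10: d [2B, align 2] → 12
@12: e [2B, align 2] → 14
@14: f [2B, align 2] → 16
@16: a [104B, align 8] → 120
@120: h [2B, align 2] → 122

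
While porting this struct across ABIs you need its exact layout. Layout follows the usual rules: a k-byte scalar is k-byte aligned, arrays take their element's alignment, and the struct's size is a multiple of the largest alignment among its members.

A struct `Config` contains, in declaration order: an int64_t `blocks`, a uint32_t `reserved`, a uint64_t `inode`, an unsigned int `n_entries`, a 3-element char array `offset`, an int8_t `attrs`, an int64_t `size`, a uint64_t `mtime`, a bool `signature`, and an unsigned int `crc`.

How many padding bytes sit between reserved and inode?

@0: blocks [8B, align 8] → 8
@8: reserved [4B, align 4] → 12
+4 pad (align 8)
@16: inode [8B, align 8] → 24

4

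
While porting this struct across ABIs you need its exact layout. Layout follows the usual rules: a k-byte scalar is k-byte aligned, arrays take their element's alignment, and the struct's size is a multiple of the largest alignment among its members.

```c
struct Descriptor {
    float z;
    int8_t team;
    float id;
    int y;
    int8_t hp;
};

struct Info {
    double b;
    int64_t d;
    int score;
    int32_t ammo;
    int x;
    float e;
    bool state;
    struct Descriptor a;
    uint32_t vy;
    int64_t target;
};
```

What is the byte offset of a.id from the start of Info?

44

Descriptor: z at 0 (size 4, align 4) → ends 4; team at 4 (size 1, align 1) → ends 5; pad 3 to align 4 for id; id at 8 (size 4, align 4) → ends 12; y at 12 (size 4, align 4) → ends 16; hp at 16 (size 1, align 1) → ends 17; tail pad 3 to reach multiple of 4; total 20 bytes, alignment 4
b at 0 (size 8, align 8) → ends 8
d at 8 (size 8, align 8) → ends 16
score at 16 (size 4, align 4) → ends 20
ammo at 20 (size 4, align 4) → ends 24
x at 24 (size 4, align 4) → ends 28
e at 28 (size 4, align 4) → ends 32
state at 32 (size 1, align 1) → ends 33
pad 3 to align 4 for a
a at 36 (size 20, align 4) → ends 56
within Descriptor: id at 8
36 + 8 = 44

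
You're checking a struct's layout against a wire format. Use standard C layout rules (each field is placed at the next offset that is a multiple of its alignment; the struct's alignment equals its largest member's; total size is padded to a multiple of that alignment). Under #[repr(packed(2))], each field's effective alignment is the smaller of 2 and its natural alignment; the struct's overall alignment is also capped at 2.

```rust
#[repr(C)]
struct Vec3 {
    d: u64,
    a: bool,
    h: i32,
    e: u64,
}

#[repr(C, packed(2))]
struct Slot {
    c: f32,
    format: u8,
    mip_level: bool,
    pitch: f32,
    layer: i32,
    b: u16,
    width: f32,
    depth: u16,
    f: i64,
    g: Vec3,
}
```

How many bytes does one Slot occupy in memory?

Vec3: 0..8  d  (8B, 8-aligned); 8..9  a  (1B, 1-aligned); 9..12  -- padding (3B); 12..16  h  (4B, 4-aligned); 16..24  e  (8B, 8-aligned); sizeof = 24, alignof = 8
0..4  c  (4B, 2-aligned)
4..5  format  (1B, 1-aligned)
5..6  mip_level  (1B, 1-aligned)
6..10  pitch  (4B, 2-aligned)
10..14  layer  (4B, 2-aligned)
14..16  b  (2B, 2-aligned)
16..20  width  (4B, 2-aligned)
20..22  depth  (2B, 2-aligned)
22..30  f  (8B, 2-aligned)
30..54  g  (24B, 2-aligned)
sizeof = 54, alignof = 2

54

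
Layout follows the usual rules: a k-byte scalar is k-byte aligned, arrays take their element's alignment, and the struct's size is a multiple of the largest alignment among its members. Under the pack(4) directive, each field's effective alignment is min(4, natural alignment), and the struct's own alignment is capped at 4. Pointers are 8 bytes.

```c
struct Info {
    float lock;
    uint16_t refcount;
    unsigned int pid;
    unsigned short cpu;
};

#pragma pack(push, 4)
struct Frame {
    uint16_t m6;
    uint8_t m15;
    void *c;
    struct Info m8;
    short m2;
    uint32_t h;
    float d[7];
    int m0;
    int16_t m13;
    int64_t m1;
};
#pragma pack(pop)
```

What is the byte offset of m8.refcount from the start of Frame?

Info: lock at 0 (size 4, align 4) → ends 4; refcount at 4 (size 2, align 2) → ends 6; pad 2 to align 4 for pid; pid at 8 (size 4, align 4) → ends 12; cpu at 12 (size 2, align 2) → ends 14; tail pad 2 to reach multiple of 4; total 16 bytes, alignment 4
m6 at 0 (size 2, align 2) → ends 2
m15 at 2 (size 1, align 1) → ends 3
pad 1 to align 4 for c
c at 4 (size 8, align 4) → ends 12
m8 at 12 (size 16, align 4) → ends 28
within Info: refcount at 4
12 + 4 = 16

16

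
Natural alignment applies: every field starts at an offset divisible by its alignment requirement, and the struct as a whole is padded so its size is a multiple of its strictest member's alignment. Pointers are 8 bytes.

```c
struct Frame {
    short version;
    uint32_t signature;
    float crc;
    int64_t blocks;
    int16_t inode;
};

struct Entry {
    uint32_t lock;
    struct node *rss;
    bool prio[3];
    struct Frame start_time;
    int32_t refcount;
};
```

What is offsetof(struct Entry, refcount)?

Frame: version at 0 (size 2, align 2) → ends 2; pad 2 to align 4 for signature; signature at 4 (size 4, align 4) → ends 8; crc at 8 (size 4, align 4) → ends 12; pad 4 to align 8 for blocks; blocks at 16 (size 8, align 8) → ends 24; inode at 24 (size 2, align 2) → ends 26; tail pad 6 to reach multiple of 8; total 32 bytes, alignment 8
lock at 0 (size 4, align 4) → ends 4
pad 4 to align 8 for rss
rss at 8 (size 8, align 8) → ends 16
prio at 16 (size 3, align 1) → ends 19
pad 5 to align 8 for start_time
start_time at 24 (size 32, align 8) → ends 56
refcount at 56 (size 4, align 4) → ends 60

56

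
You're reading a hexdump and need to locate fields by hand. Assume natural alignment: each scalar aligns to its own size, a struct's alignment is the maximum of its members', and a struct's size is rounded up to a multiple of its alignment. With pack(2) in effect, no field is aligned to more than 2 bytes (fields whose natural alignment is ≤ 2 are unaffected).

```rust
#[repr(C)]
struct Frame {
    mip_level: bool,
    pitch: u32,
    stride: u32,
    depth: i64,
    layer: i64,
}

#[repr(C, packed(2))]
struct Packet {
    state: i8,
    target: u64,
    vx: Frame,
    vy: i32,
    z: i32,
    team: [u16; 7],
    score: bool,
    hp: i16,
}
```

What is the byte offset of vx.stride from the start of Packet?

18

Frame: mip_level at 0 (size 1, align 1) → ends 1; pad 3 to align 4 for pitch; pitch at 4 (size 4, align 4) → ends 8; stride at 8 (size 4, align 4) → ends 12; pad 4 to align 8 for depth; depth at 16 (size 8, align 8) → ends 24; layer at 24 (size 8, align 8) → ends 32; total 32 bytes, alignment 8
state at 0 (size 1, align 1) → ends 1
pad 1 to align 2 for target
target at 2 (size 8, align 2) → ends 10
vx at 10 (size 32, align 2) → ends 42
within Frame: stride at 8
10 + 8 = 18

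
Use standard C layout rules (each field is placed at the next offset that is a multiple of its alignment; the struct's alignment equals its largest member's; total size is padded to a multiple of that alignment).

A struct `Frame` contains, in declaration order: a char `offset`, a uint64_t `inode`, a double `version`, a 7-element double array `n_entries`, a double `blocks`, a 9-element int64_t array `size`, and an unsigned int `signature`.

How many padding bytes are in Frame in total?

11

offset at 0 (size 1, align 1) → ends 1
pad 7 to align 8 for inode
inode at 8 (size 8, align 8) → ends 16
version at 16 (size 8, align 8) → ends 24
n_entries at 24 (size 56, align 8) → ends 80
blocks at 80 (size 8, align 8) → ends 88
size at 88 (size 72, align 8) → ends 160
signature at 160 (size 4, align 4) → ends 164
tail pad 4 to reach multiple of 8
total 168 bytes, alignment 8
data bytes 157, size 168 → padding 11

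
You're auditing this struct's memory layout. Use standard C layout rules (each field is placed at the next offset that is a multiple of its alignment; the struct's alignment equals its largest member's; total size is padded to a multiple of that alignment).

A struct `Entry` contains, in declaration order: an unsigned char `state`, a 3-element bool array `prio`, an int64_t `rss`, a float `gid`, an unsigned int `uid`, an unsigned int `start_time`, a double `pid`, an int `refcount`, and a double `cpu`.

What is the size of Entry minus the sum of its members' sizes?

12

state at 0 (size 1, align 1) → ends 1
prio at 1 (size 3, align 1) → ends 4
pad 4 to align 8 for rss
rss at 8 (size 8, align 8) → ends 16
gid at 16 (size 4, align 4) → ends 20
uid at 20 (size 4, align 4) → ends 24
start_time at 24 (size 4, align 4) → ends 28
pad 4 to align 8 for pid
pid at 32 (size 8, align 8) → ends 40
refcount at 40 (size 4, align 4) → ends 44
pad 4 to align 8 for cpu
cpu at 48 (size 8, align 8) → ends 56
total 56 bytes, alignment 8
data bytes 44, size 56 → padding 12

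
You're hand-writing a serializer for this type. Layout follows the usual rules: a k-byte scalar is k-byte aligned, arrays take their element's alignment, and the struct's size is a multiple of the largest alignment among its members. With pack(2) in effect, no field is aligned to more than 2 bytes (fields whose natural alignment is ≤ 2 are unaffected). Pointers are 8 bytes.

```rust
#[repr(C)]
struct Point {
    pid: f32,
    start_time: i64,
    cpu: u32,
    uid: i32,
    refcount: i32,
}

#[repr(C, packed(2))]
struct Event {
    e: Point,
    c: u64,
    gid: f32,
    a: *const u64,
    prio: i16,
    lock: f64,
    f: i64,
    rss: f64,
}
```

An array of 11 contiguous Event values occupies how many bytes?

858

Point: 0..4  pid  (4B, 4-aligned); 4..8  -- padding (4B); 8..16  start_time  (8B, 8-aligned); 16..20  cpu  (4B, 4-aligned); 20..24  uid  (4B, 4-aligned); 24..28  refcount  (4B, 4-aligned); 28..32  -- tail padding (4B); sizeof = 32, alignof = 8
0..32  e  (32B, 2-aligned)
32..40  c  (8B, 2-aligned)
40..44  gid  (4B, 2-aligned)
44..52  a  (8B, 2-aligned)
52..54  prio  (2B, 2-aligned)
54..62  lock  (8B, 2-aligned)
62..70  f  (8B, 2-aligned)
70..78  rss  (8B, 2-aligned)
sizeof = 78, alignof = 2
array of 11: 11 × 78 = 858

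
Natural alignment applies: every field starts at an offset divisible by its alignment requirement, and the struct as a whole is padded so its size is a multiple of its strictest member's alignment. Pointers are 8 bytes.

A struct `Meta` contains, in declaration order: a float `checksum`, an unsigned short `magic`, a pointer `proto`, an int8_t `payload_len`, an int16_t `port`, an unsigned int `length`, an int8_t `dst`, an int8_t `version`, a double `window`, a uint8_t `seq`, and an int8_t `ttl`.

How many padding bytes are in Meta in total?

15

0..4  checksum  (4B, 4-aligned)
4..6  magic  (2B, 2-aligned)
6..8  -- padding (2B)
8..16  proto  (8B, 8-aligned)
16..17  payload_len  (1B, 1-aligned)
17..18  -- padding (1B)
18..20  port  (2B, 2-aligned)
20..24  length  (4B, 4-aligned)
24..25  dst  (1B, 1-aligned)
25..26  version  (1B, 1-aligned)
26..32  -- padding (6B)
32..40  window  (8B, 8-aligned)
40..41  seq  (1B, 1-aligned)
41..42  ttl  (1B, 1-aligned)
42..48  -- tail padding (6B)
sizeof = 48, alignof = 8
data bytes 33, size 48 → padding 15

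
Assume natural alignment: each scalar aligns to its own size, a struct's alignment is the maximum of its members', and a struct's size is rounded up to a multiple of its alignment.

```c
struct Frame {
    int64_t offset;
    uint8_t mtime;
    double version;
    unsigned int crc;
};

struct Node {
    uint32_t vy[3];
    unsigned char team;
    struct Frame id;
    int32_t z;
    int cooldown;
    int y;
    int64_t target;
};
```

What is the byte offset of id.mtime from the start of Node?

Frame: 0..8  offset  (8B, 8-aligned); 8..9  mtime  (1B, 1-aligned); 9..16  -- padding (7B); 16..24  version  (8B, 8-aligned); 24..28  crc  (4B, 4-aligned); 28..32  -- tail padding (4B); sizeof = 32, alignof = 8
0..12  vy  (12B, 4-aligned)
12..13  team  (1B, 1-aligned)
13..16  -- padding (3B)
16..48  id  (32B, 8-aligned)
within Frame: mtime at 8
16 + 8 = 24

24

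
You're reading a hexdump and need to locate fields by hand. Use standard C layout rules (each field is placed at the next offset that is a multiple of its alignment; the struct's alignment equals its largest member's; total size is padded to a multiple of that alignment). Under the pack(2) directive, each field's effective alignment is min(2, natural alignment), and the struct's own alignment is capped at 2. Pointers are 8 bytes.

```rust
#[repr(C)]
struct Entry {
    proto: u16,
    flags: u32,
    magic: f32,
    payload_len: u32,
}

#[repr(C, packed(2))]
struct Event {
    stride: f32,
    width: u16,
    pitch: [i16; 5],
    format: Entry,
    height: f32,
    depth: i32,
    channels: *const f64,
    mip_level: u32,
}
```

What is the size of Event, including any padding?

52 bytes

Entry: @0: proto [2B, align 2] → 2; +2 pad (align 4); @4: flags [4B, align 4] → 8; @8: magic [4B, align 4] → 12; @12: payload_len [4B, align 4] → 16; size 16, align 4
@0: stride [4B, align 2] → 4
@4: width [2B, align 2] → 6
@6: pitch [10B, align 2] → 16
@16: format [16B, align 2] → 32
@32: height [4B, align 2] → 36
@36: depth [4B, align 2] → 40
@40: channels [8B, align 2] → 48
@48: mip_level [4B, align 2] → 52
size 52, align 2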